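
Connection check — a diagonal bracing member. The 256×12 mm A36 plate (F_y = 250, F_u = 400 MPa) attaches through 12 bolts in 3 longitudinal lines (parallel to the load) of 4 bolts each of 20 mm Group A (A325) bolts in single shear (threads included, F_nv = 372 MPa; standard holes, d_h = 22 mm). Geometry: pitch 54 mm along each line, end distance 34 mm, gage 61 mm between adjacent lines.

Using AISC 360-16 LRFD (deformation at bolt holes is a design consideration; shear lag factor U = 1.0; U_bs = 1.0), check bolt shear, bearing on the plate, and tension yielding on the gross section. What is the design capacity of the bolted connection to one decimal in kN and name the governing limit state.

691.2 kN (gross-section yield governs)

Bolt shear: A_b = π(20)²/4 = 314.16 mm². φR_n = 0.75 × 372 × 314.16 × 12 × 1 = 1051.8 kN.
Bearing (12 mm plate, F_u = 400 MPa): end bolts L_c = 34 − 22/2 = 23, R_n = min(1.2×23×12×400, 2.4×20×12×400) = 132.48 kN/bolt; interior L_c = 54 − 22 = 32, R_n = 184.32 kN/bolt. φR_n = 0.75 × (3×132.48 + 9×184.32) = 1542.2 kN.
Tension yield (gross): A_g = 256×12 = 3072 mm². φR_n = 0.90 × 250 × 3072 = 691.2 kN.
Governing: min(1051.8, 1542.2, 691.2) = 691.2 kN → gross-section yield.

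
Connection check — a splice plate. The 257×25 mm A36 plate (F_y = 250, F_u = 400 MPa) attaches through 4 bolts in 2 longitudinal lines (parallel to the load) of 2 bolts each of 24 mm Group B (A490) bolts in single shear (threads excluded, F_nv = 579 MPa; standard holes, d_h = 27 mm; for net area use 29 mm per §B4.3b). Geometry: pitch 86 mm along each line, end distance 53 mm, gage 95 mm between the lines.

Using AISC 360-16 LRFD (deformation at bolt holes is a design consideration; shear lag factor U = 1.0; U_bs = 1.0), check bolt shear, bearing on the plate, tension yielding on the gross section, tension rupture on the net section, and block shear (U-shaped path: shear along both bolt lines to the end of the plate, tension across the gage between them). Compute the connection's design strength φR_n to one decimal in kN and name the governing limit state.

Bolt shear: A_b = π(24)²/4 = 452.39 mm². φR_n = 0.75 × 579 × 452.39 × 4 × 1 = 785.8 kN.
Bearing (25 mm plate, F_u = 400 MPa): end bolts L_c = 53 − 27/2 = 39.5, R_n = min(1.2×39.5×25×400, 2.4×24×25×400) = 474 kN/bolt; interior L_c = 86 − 27 = 59, R_n = 576 kN/bolt. φR_n = 0.75 × (2×474 + 2×576) = 1575.0 kN.
Tension yield (gross): A_g = 257×25 = 6425 mm². φR_n = 0.90 × 250 × 6425 = 1445.6 kN.
Tension rupture (net): A_n = (257 − 2×29)×25 = 4975 mm² (U = 1.0, A_e = A_n). φR_n = 0.75 × 400 × 4975 = 1492.5 kN.
Block shear: shear path 2×[53+1×86] = 2×139 mm, A_gv = 6950, A_nv = 2×(139 − 1.5×29)×25 = 4775 mm²; tension across gage: (95 − 1×29)×25 = 1650 mm². R_n = min(0.6×400×4775, 0.6×250×6950) + 1.0×400×1650 = min(1146, 1042.5) + 660 = 1702.5 kN. φR_n = 0.75 × 1702.5 = 1276.9 kN.
Governing: min(785.8, 1575.0, 1445.6, 1492.5, 1276.9) = 785.8 kN → bolt shear.

785.8 kN (bolt shear governs)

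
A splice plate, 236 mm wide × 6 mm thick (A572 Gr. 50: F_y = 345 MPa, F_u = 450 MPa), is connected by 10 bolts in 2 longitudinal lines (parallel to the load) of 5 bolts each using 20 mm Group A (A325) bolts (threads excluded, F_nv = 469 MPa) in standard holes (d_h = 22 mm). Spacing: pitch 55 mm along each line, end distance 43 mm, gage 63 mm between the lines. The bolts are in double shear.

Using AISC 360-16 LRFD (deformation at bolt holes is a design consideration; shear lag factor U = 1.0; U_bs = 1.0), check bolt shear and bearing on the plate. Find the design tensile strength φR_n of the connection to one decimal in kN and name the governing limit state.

Bolt shear: A_b = π(20)²/4 = 314.16 mm². φR_n = 0.75 × 469 × 314.16 × 10 × 2 = 2210.1 kN.
Bearing (6 mm plate, F_u = 450 MPa): end bolts L_c = 43 − 22/2 = 32, R_n = min(1.2×32×6×450, 2.4×20×6×450) = 103.68 kN/bolt; interior L_c = 55 − 22 = 33, R_n = 106.92 kN/bolt. φR_n = 0.75 × (2×103.68 + 8×106.92) = 797.0 kN.
Governing: min(2210.1, 797.0) = 797.0 kN → bearing.

797.0 kN (bearing governs)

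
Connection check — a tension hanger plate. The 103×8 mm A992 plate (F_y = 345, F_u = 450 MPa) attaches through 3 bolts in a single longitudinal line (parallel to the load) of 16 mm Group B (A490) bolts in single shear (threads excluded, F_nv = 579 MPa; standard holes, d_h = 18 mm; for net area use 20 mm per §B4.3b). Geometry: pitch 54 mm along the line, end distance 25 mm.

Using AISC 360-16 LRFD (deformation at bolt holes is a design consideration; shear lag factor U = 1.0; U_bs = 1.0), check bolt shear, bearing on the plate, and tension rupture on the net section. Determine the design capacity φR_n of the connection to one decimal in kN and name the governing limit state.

Bolt shear: A_b = π(16)²/4 = 201.06 mm². φR_n = 0.75 × 579 × 201.06 × 3 × 1 = 261.9 kN.
Bearing (8 mm plate, F_u = 450 MPa): end bolts L_c = 25 − 18/2 = 16, R_n = min(1.2×16×8×450, 2.4×16×8×450) = 69.12 kN/bolt; interior L_c = 54 − 18 = 36, R_n = 138.24 kN/bolt. φR_n = 0.75 × (1×69.12 + 2×138.24) = 259.2 kN.
Tension rupture (net): A_n = (103 − 1×20)×8 = 664 mm² (U = 1.0, A_e = A_n). φR_n = 0.75 × 450 × 664 = 224.1 kN.
Governing: min(261.9, 259.2, 224.1) = 224.1 kN → net-section rupture.

224.1 kN (net-section rupture governs)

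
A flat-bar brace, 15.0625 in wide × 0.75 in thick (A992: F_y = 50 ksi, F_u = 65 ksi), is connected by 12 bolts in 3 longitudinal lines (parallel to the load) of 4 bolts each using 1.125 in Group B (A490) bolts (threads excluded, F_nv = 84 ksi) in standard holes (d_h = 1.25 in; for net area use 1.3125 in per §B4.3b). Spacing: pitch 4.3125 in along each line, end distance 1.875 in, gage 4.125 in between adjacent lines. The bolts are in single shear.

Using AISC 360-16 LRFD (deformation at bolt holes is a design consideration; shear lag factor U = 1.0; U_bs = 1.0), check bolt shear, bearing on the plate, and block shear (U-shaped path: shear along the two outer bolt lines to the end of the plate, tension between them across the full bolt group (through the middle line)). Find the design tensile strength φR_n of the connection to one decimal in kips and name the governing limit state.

Bolt shear: A_b = π(1.125)²/4 = 0.99402 in². φR_n = 0.75 × 84 × 0.99402 × 12 × 1 = 751.5 kips.
Bearing (0.75 in plate, F_u = 65 ksi): end bolts L_c = 1.875 − 1.25/2 = 1.25, R_n = min(1.2×1.25×0.75×65, 2.4×1.125×0.75×65) = 73.125 kips/bolt; interior L_c = 4.3125 − 1.25 = 3.0625, R_n = 131.63 kips/bolt. φR_n = 0.75 × (3×73.125 + 9×131.63) = 1053.0 kips.
Block shear: shear path 2×[1.875+3×4.3125] = 2×14.8125 in, A_gv = 22.219, A_nv = 2×(14.8125 − 3.5×1.3125)×0.75 = 15.328 in²; tension across gage: (8.25 − 2×1.3125)×0.75 = 4.2188 in². R_n = min(0.6×65×15.328, 0.6×50×22.219) + 1.0×65×4.2188 = min(597.79, 666.57) + 274.22 = 872.01 kips. φR_n = 0.75 × 872.01 = 654.0 kips.
Governing: min(751.5, 1053.0, 654.0) = 654.0 kips → block shear.

654.0 kips (block shear governs)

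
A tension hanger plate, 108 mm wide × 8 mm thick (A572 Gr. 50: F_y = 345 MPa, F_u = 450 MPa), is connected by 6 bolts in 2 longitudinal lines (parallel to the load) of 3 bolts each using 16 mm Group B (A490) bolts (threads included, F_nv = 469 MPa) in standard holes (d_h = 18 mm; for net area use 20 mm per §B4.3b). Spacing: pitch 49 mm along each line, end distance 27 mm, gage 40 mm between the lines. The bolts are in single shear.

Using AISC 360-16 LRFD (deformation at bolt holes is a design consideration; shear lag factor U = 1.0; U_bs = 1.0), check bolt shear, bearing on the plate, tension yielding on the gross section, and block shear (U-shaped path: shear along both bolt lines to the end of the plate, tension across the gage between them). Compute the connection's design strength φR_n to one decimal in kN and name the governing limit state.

268.3 kN (gross-section yield governs)

Bolt shear: A_b = π(16)²/4 = 201.06 mm². φR_n = 0.75 × 469 × 201.06 × 6 × 1 = 424.3 kN.
Bearing (8 mm plate, F_u = 450 MPa): end bolts L_c = 27 − 18/2 = 18, R_n = min(1.2×18×8×450, 2.4×16×8×450) = 77.76 kN/bolt; interior L_c = 49 − 18 = 31, R_n = 133.92 kN/bolt. φR_n = 0.75 × (2×77.76 + 4×133.92) = 518.4 kN.
Tension yield (gross): A_g = 108×8 = 864 mm². φR_n = 0.90 × 345 × 864 = 268.3 kN.
Block shear: shear path 2×[27+2×49] = 2×125 mm, A_gv = 2000, A_nv = 2×(125 − 2.5×20)×8 = 1200 mm²; tension across gage: (40 − 1×20)×8 = 160 mm². R_n = min(0.6×450×1200, 0.6×345×2000) + 1.0×450×160 = min(324, 414) + 72 = 396 kN. φR_n = 0.75 × 396 = 297.0 kN.
Governing: min(424.3, 518.4, 268.3, 297.0) = 268.3 kN → gross-section yield.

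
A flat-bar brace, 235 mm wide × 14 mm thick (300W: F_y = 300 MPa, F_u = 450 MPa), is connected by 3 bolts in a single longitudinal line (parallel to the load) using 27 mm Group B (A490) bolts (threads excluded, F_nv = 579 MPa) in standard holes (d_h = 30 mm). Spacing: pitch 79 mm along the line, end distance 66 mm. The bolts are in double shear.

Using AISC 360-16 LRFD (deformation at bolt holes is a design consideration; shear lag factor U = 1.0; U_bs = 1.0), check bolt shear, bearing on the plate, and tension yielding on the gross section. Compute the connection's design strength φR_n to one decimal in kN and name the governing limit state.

844.8 kN (bearing governs)

Bolt shear: A_b = π(27)²/4 = 572.56 mm². φR_n = 0.75 × 579 × 572.56 × 3 × 2 = 1491.8 kN.
Bearing (14 mm plate, F_u = 450 MPa): end bolts L_c = 66 − 30/2 = 51, R_n = min(1.2×51×14×450, 2.4×27×14×450) = 385.56 kN/bolt; interior L_c = 79 − 30 = 49, R_n = 370.44 kN/bolt. φR_n = 0.75 × (1×385.56 + 2×370.44) = 844.8 kN.
Tension yield (gross): A_g = 235×14 = 3290 mm². φR_n = 0.90 × 300 × 3290 = 888.3 kN.
Governing: min(1491.8, 844.8, 888.3) = 844.8 kN → bearing.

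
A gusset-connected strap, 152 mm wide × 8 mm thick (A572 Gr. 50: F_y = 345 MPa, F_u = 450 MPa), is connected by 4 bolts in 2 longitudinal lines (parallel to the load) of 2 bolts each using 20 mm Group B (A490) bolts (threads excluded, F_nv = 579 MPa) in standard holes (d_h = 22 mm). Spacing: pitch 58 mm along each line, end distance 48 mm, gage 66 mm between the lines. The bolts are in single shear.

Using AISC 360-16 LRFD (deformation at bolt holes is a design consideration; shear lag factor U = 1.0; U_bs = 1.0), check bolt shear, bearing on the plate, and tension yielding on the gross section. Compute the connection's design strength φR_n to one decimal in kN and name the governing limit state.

377.6 kN (gross-section yield governs)

Bolt shear: A_b = π(20)²/4 = 314.16 mm². φR_n = 0.75 × 579 × 314.16 × 4 × 1 = 545.7 kN.
Bearing (8 mm plate, F_u = 450 MPa): end bolts L_c = 48 − 22/2 = 37, R_n = min(1.2×37×8×450, 2.4×20×8×450) = 159.84 kN/bolt; interior L_c = 58 − 22 = 36, R_n = 155.52 kN/bolt. φR_n = 0.75 × (2×159.84 + 2×155.52) = 473.0 kN.
Tension yield (gross): A_g = 152×8 = 1216 mm². φR_n = 0.90 × 345 × 1216 = 377.6 kN.
Governing: min(545.7, 473.0, 377.6) = 377.6 kN → gross-section yield.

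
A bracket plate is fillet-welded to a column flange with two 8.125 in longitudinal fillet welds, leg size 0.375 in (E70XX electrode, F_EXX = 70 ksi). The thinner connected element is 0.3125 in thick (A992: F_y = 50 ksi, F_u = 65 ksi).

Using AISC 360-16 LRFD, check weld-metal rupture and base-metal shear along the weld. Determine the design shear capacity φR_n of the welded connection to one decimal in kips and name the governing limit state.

135.7 kips (weld metal governs)

Weld metal: throat = 0.707×0.375 = 0.26513 in, L = 2×8.125 = 16.25 in. φR_n = 0.75 × 0.6 × 70 × 0.26513 × 16.25 = 135.7 kips.
Base metal shear (0.3125 in plate): yield φR_n = 1.0×0.6×50×0.3125×16.25 = 152.3 kips; rupture φR_n = 0.75×0.6×65×0.3125×16.25 = 148.5 kips; take 148.5 kips (rupture).
Governing: min(135.7, 148.5) = 135.7 kips → weld metal.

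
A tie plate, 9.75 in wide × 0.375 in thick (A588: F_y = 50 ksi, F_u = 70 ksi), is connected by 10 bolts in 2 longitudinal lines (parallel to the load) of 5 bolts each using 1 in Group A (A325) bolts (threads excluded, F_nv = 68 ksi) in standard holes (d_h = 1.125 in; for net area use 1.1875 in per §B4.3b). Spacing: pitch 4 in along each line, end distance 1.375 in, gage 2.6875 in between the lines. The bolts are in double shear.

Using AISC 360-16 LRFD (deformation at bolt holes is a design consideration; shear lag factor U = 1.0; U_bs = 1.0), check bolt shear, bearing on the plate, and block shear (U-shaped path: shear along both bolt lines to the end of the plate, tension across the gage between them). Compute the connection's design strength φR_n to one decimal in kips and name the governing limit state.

313.8 kips (block shear governs)

Bolt shear: A_b = π(1)²/4 = 0.7854 in². φR_n = 0.75 × 68 × 0.7854 × 10 × 2 = 801.1 kips.
Bearing (0.375 in plate, F_u = 70 ksi): end bolts L_c = 1.375 − 1.125/2 = 0.8125, R_n = min(1.2×0.8125×0.375×70, 2.4×1×0.375×70) = 25.594 kips/bolt; interior L_c = 4 − 1.125 = 2.875, R_n = 63 kips/bolt. φR_n = 0.75 × (2×25.594 + 8×63) = 416.4 kips.
Block shear: shear path 2×[1.375+4×4] = 2×17.375 in, A_gv = 13.031, A_nv = 2×(17.375 − 4.5×1.1875)×0.375 = 9.0234 in²; tension across gage: (2.6875 − 1×1.1875)×0.375 = 0.5625 in². R_n = min(0.6×70×9.0234, 0.6×50×13.031) + 1.0×70×0.5625 = min(378.98, 390.93) + 39.375 = 418.36 kips. φR_n = 0.75 × 418.36 = 313.8 kips.
Governing: min(801.1, 416.4, 313.8) = 313.8 kips → block shear.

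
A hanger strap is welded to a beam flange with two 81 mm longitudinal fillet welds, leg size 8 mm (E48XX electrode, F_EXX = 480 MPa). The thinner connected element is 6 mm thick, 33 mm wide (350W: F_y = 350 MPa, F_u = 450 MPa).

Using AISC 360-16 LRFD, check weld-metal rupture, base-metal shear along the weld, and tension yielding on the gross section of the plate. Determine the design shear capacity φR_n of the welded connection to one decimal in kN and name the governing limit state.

62.4 kN (gross-section yield governs)

Weld metal: throat = 0.707×8 = 5.656 mm, L = 2×81 = 162 mm. φR_n = 0.75 × 0.6 × 480 × 5.656 × 162 = 197.9 kN.
Base metal shear (6 mm plate): yield φR_n = 1.0×0.6×350×6×162 = 204.1 kN; rupture φR_n = 0.75×0.6×450×6×162 = 196.8 kN; take 196.8 kN (rupture).
Tension yield (gross): A_g = 33×6 = 198 mm². φR_n = 0.90 × 350 × 198 = 62.4 kN.
Governing: min(197.9, 196.8, 62.4) = 62.4 kN → gross-section yield.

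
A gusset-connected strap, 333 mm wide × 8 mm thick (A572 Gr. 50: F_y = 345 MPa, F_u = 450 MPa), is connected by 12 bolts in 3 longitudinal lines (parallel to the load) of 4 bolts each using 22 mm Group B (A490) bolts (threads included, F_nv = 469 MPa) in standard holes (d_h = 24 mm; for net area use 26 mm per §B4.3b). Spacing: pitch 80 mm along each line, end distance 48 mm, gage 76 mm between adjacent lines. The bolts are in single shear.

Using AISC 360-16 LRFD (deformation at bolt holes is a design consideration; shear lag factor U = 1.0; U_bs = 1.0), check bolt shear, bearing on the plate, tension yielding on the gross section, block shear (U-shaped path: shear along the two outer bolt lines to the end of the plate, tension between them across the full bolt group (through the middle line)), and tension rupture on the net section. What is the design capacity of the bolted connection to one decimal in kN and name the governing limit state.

688.5 kN (net-section rupture governs)

Bolt shear: A_b = π(22)²/4 = 380.13 mm². φR_n = 0.75 × 469 × 380.13 × 12 × 1 = 1604.5 kN.
Bearing (8 mm plate, F_u = 450 MPa): end bolts L_c = 48 − 24/2 = 36, R_n = min(1.2×36×8×450, 2.4×22×8×450) = 155.52 kN/bolt; interior L_c = 80 − 24 = 56, R_n = 190.08 kN/bolt. φR_n = 0.75 × (3×155.52 + 9×190.08) = 1633.0 kN.
Tension yield (gross): A_g = 333×8 = 2664 mm². φR_n = 0.90 × 345 × 2664 = 827.2 kN.
Block shear: shear path 2×[48+3×80] = 2×288 mm, A_gv = 4608, A_nv = 2×(288 − 3.5×26)×8 = 3152 mm²; tension across gage: (152 − 2×26)×8 = 800 mm². R_n = min(0.6×450×3152, 0.6×345×4608) + 1.0×450×800 = min(851.04, 953.86) + 360 = 1211 kN. φR_n = 0.75 × 1211 = 908.3 kN.
Tension rupture (net): A_n = (333 − 3×26)×8 = 2040 mm² (U = 1.0, A_e = A_n). φR_n = 0.75 × 450 × 2040 = 688.5 kN.
Governing: min(1604.5, 1633.0, 827.2, 908.3, 688.5) = 688.5 kN → net-section rupture.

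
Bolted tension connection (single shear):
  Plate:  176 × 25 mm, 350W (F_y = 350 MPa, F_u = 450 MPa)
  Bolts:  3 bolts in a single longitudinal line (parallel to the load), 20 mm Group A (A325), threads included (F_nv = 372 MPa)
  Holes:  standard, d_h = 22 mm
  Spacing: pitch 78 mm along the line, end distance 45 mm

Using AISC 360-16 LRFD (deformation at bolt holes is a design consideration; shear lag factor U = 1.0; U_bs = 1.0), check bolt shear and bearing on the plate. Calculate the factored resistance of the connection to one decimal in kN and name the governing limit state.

Bolt shear: A_b = π(20)²/4 = 314.16 mm². φR_n = 0.75 × 372 × 314.16 × 3 × 1 = 263.0 kN.
Bearing (25 mm plate, F_u = 450 MPa): end bolts L_c = 45 − 22/2 = 34, R_n = min(1.2×34×25×450, 2.4×20×25×450) = 459 kN/bolt; interior L_c = 78 − 22 = 56, R_n = 540 kN/bolt. φR_n = 0.75 × (1×459 + 2×540) = 1154.3 kN.
Governing: min(263.0, 1154.3) = 263.0 kN → bolt shear.

263.0 kN (bolt shear governs)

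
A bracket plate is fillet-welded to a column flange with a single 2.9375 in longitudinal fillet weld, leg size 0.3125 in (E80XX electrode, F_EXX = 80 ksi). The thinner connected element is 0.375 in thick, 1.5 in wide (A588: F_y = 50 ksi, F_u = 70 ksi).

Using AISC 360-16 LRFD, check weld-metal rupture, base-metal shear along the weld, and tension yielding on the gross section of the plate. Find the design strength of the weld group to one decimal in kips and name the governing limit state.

Weld metal: throat = 0.707×0.3125 = 0.22094 in, L = 2.9375 in. φR_n = 0.75 × 0.6 × 80 × 0.22094 × 2.9375 = 23.4 kips.
Base metal shear (0.375 in plate): yield φR_n = 1.0×0.6×50×0.375×2.9375 = 33.0 kips; rupture φR_n = 0.75×0.6×70×0.375×2.9375 = 34.7 kips; take 33.0 kips (yield).
Tension yield (gross): A_g = 1.5×0.375 = 0.5625 in². φR_n = 0.90 × 50 × 0.5625 = 25.3 kips.
Governing: min(23.4, 33.0, 25.3) = 23.4 kips → weld metal.

23.4 kips (weld metal governs)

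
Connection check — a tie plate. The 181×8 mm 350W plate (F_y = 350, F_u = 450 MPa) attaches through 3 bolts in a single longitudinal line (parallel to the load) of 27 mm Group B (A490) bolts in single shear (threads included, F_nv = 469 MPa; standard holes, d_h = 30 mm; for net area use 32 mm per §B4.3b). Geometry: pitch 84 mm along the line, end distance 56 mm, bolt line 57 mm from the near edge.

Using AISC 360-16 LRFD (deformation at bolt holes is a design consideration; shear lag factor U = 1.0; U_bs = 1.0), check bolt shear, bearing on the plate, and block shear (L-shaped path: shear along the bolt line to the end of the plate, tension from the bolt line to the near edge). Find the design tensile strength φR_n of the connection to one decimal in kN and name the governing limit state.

Bolt shear: A_b = π(27)²/4 = 572.56 mm². φR_n = 0.75 × 469 × 572.56 × 3 × 1 = 604.2 kN.
Bearing (8 mm plate, F_u = 450 MPa): end bolts L_c = 56 − 30/2 = 41, R_n = min(1.2×41×8×450, 2.4×27×8×450) = 177.12 kN/bolt; interior L_c = 84 − 30 = 54, R_n = 233.28 kN/bolt. φR_n = 0.75 × (1×177.12 + 2×233.28) = 482.8 kN.
Block shear: shear path 1×[56+2×84] = 1×224 mm, A_gv = 1792, A_nv = 1×(224 − 2.5×32)×8 = 1152 mm²; tension to near edge: (57 − 0.5×32)×8 = 328 mm². R_n = min(0.6×450×1152, 0.6×350×1792) + 1.0×450×328 = min(311.04, 376.32) + 147.6 = 458.64 kN. φR_n = 0.75 × 458.64 = 344.0 kN.
Governing: min(604.2, 482.8, 344.0) = 344.0 kN → block shear.

344.0 kN (block shear governs)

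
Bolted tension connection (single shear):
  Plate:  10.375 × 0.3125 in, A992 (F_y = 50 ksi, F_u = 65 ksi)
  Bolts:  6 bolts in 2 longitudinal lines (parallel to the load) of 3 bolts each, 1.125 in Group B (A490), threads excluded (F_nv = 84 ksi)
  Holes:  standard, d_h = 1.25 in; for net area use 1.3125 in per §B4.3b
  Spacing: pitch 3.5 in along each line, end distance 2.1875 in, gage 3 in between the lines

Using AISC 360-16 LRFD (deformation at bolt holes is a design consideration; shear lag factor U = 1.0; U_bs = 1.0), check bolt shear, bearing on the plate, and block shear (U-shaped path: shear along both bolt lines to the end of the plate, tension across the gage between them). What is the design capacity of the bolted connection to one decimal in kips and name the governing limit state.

Bolt shear: A_b = π(1.125)²/4 = 0.99402 in². φR_n = 0.75 × 84 × 0.99402 × 6 × 1 = 375.7 kips.
Bearing (0.3125 in plate, F_u = 65 ksi): end bolts L_c = 2.1875 − 1.25/2 = 1.5625, R_n = min(1.2×1.5625×0.3125×65, 2.4×1.125×0.3125×65) = 38.086 kips/bolt; interior L_c = 3.5 − 1.25 = 2.25, R_n = 54.844 kips/bolt. φR_n = 0.75 × (2×38.086 + 4×54.844) = 221.7 kips.
Block shear: shear path 2×[2.1875+2×3.5] = 2×9.1875 in, A_gv = 5.7422, A_nv = 2×(9.1875 − 2.5×1.3125)×0.3125 = 3.6914 in²; tension across gage: (3 − 1×1.3125)×0.3125 = 0.52734 in². R_n = min(0.6×65×3.6914, 0.6×50×5.7422) + 1.0×65×0.52734 = min(143.96, 172.27) + 34.277 = 178.24 kips. φR_n = 0.75 × 178.24 = 133.7 kips.
Governing: min(375.7, 221.7, 133.7) = 133.7 kips → block shear.

133.7 kips (block shear governs)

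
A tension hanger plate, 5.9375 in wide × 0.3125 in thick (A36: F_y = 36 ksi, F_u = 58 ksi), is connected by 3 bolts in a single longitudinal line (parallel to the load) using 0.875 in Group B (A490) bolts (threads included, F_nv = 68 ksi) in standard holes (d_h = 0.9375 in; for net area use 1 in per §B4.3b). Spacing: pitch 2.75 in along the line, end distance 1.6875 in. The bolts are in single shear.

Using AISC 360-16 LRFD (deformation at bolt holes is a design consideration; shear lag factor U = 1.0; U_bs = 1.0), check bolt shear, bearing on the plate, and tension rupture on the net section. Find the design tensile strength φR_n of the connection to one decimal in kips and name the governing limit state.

67.1 kips (net-section rupture governs)

Bolt shear: A_b = π(0.875)²/4 = 0.60132 in². φR_n = 0.75 × 68 × 0.60132 × 3 × 1 = 92.0 kips.
Bearing (0.3125 in plate, F_u = 58 ksi): end bolts L_c = 1.6875 − 0.9375/2 = 1.21875, R_n = min(1.2×1.21875×0.3125×58, 2.4×0.875×0.3125×58) = 26.508 kips/bolt; interior L_c = 2.75 − 0.9375 = 1.8125, R_n = 38.063 kips/bolt. φR_n = 0.75 × (1×26.508 + 2×38.063) = 77.0 kips.
Tension rupture (net): A_n = (5.9375 − 1×1)×0.3125 = 1.543 in² (U = 1.0, A_e = A_n). φR_n = 0.75 × 58 × 1.543 = 67.1 kips.
Governing: min(92.0, 77.0, 67.1) = 67.1 kips → net-section rupture.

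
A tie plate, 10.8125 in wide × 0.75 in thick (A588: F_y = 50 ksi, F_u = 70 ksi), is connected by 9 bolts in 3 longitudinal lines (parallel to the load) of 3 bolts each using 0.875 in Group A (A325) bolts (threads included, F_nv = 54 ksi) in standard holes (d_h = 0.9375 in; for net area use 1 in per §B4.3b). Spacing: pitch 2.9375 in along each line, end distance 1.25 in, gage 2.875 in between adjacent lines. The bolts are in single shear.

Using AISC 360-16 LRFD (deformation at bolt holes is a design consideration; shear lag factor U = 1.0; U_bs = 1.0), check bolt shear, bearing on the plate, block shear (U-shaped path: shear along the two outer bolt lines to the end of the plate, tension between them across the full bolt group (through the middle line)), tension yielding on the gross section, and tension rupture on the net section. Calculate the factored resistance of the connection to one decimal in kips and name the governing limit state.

219.2 kips (bolt shear governs)

Bolt shear: A_b = π(0.875)²/4 = 0.60132 in². φR_n = 0.75 × 54 × 0.60132 × 9 × 1 = 219.2 kips.
Bearing (0.75 in plate, F_u = 70 ksi): end bolts L_c = 1.25 − 0.9375/2 = 0.78125, R_n = min(1.2×0.78125×0.75×70, 2.4×0.875×0.75×70) = 49.219 kips/bolt; interior L_c = 2.9375 − 0.9375 = 2, R_n = 110.25 kips/bolt. φR_n = 0.75 × (3×49.219 + 6×110.25) = 606.9 kips.
Block shear: shear path 2×[1.25+2×2.9375] = 2×7.125 in, A_gv = 10.688, A_nv = 2×(7.125 − 2.5×1)×0.75 = 6.9375 in²; tension across gage: (5.75 − 2×1)×0.75 = 2.8125 in². R_n = min(0.6×70×6.9375, 0.6×50×10.688) + 1.0×70×2.8125 = min(291.38, 320.64) + 196.88 = 488.26 kips. φR_n = 0.75 × 488.26 = 366.2 kips.
Tension yield (gross): A_g = 10.8125×0.75 = 8.1094 in². φR_n = 0.90 × 50 × 8.1094 = 364.9 kips.
Tension rupture (net): A_n = (10.8125 − 3×1)×0.75 = 5.8594 in² (U = 1.0, A_e = A_n). φR_n = 0.75 × 70 × 5.8594 = 307.6 kips.
Governing: min(219.2, 606.9, 366.2, 364.9, 307.6) = 219.2 kips → bolt shear.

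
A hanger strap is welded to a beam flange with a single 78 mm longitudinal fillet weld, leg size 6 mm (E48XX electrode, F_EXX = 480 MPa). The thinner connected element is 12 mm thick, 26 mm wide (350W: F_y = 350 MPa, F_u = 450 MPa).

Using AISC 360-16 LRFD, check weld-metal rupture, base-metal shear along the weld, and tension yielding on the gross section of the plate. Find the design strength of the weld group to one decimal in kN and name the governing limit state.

71.5 kN (weld metal governs)

Weld metal: throat = 0.707×6 = 4.242 mm, L = 78 mm. φR_n = 0.75 × 0.6 × 480 × 4.242 × 78 = 71.5 kN.
Base metal shear (12 mm plate): yield φR_n = 1.0×0.6×350×12×78 = 196.6 kN; rupture φR_n = 0.75×0.6×450×12×78 = 189.5 kN; take 189.5 kN (rupture).
Tension yield (gross): A_g = 26×12 = 312 mm². φR_n = 0.90 × 350 × 312 = 98.3 kN.
Governing: min(71.5, 189.5, 98.3) = 71.5 kN → weld metal.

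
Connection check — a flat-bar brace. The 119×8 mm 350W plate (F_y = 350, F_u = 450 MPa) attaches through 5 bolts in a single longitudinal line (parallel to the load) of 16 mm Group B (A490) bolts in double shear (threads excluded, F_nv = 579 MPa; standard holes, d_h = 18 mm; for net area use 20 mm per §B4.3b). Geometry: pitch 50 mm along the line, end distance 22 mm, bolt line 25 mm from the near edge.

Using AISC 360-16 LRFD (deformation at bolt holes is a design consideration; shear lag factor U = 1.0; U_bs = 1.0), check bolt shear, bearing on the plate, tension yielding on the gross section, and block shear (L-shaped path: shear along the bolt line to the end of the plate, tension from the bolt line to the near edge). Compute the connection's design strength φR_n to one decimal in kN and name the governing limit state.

254.3 kN (block shear governs)

Bolt shear: A_b = π(16)²/4 = 201.06 mm². φR_n = 0.75 × 579 × 201.06 × 5 × 2 = 873.1 kN.
Bearing (8 mm plate, F_u = 450 MPa): end bolts L_c = 22 − 18/2 = 13, R_n = min(1.2×13×8×450, 2.4×16×8×450) = 56.16 kN/bolt; interior L_c = 50 − 18 = 32, R_n = 138.24 kN/bolt. φR_n = 0.75 × (1×56.16 + 4×138.24) = 456.8 kN.
Tension yield (gross): A_g = 119×8 = 952 mm². φR_n = 0.90 × 350 × 952 = 299.9 kN.
Block shear: shear path 1×[22+4×50] = 1×222 mm, A_gv = 1776, A_nv = 1×(222 − 4.5×20)×8 = 1056 mm²; tension to near edge: (25 − 0.5×20)×8 = 120 mm². R_n = min(0.6×450×1056, 0.6×350×1776) + 1.0×450×120 = min(285.12, 372.96) + 54 = 339.12 kN. φR_n = 0.75 × 339.12 = 254.3 kN.
Governing: min(873.1, 456.8, 299.9, 254.3) = 254.3 kN → block shear.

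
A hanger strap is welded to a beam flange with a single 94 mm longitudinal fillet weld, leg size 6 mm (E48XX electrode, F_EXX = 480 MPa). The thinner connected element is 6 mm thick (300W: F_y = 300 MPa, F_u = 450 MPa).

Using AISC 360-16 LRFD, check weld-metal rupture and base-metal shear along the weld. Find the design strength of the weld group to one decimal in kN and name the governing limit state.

86.1 kN (weld metal governs)

Weld metal: throat = 0.707×6 = 4.242 mm, L = 94 mm. φR_n = 0.75 × 0.6 × 480 × 4.242 × 94 = 86.1 kN.
Base metal shear (6 mm plate): yield φR_n = 1.0×0.6×300×6×94 = 101.5 kN; rupture φR_n = 0.75×0.6×450×6×94 = 114.2 kN; take 101.5 kN (yield).
Governing: min(86.1, 101.5) = 86.1 kN → weld metal.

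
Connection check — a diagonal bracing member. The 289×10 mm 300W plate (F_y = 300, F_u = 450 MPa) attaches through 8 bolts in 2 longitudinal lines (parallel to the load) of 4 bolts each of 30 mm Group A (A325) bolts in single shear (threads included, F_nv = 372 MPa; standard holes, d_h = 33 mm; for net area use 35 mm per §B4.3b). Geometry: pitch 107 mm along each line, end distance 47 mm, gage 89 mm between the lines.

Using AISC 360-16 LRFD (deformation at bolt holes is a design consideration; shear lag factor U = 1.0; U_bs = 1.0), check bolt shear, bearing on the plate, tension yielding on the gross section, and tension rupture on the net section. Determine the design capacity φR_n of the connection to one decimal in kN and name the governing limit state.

739.1 kN (net-section rupture governs)

Bolt shear: A_b = π(30)²/4 = 706.86 mm². φR_n = 0.75 × 372 × 706.86 × 8 × 1 = 1577.7 kN.
Bearing (10 mm plate, F_u = 450 MPa): end bolts L_c = 47 − 33/2 = 30.5, R_n = min(1.2×30.5×10×450, 2.4×30×10×450) = 164.7 kN/bolt; interior L_c = 107 − 33 = 74, R_n = 324 kN/bolt. φR_n = 0.75 × (2×164.7 + 6×324) = 1705.1 kN.
Tension yield (gross): A_g = 289×10 = 2890 mm². φR_n = 0.90 × 300 × 2890 = 780.3 kN.
Tension rupture (net): A_n = (289 − 2×35)×10 = 2190 mm² (U = 1.0, A_e = A_n). φR_n = 0.75 × 450 × 2190 = 739.1 kN.
Governing: min(1577.7, 1705.1, 780.3, 739.1) = 739.1 kN → net-section rupture.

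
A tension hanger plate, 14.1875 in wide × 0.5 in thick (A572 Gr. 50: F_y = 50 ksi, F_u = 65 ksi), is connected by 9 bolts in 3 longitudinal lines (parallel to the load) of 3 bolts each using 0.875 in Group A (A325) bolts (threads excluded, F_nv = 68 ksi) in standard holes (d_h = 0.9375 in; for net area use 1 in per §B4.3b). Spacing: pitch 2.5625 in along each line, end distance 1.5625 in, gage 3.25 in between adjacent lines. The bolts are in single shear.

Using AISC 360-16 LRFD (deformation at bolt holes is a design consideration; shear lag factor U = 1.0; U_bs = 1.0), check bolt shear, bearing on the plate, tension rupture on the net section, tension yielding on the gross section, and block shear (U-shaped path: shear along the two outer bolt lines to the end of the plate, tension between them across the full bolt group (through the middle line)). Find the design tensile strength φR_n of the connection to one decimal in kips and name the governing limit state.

Bolt shear: A_b = π(0.875)²/4 = 0.60132 in². φR_n = 0.75 × 68 × 0.60132 × 9 × 1 = 276.0 kips.
Bearing (0.5 in plate, F_u = 65 ksi): end bolts L_c = 1.5625 − 0.9375/2 = 1.09375, R_n = min(1.2×1.09375×0.5×65, 2.4×0.875×0.5×65) = 42.656 kips/bolt; interior L_c = 2.5625 − 0.9375 = 1.625, R_n = 63.375 kips/bolt. φR_n = 0.75 × (3×42.656 + 6×63.375) = 381.2 kips.
Tension rupture (net): A_n = (14.1875 − 3×1)×0.5 = 5.5938 in² (U = 1.0, A_e = A_n). φR_n = 0.75 × 65 × 5.5938 = 272.7 kips.
Tension yield (gross): A_g = 14.1875×0.5 = 7.0938 in². φR_n = 0.90 × 50 × 7.0938 = 319.2 kips.
Block shear: shear path 2×[1.5625+2×2.5625] = 2×6.6875 in, A_gv = 6.6875, A_nv = 2×(6.6875 − 2.5×1)×0.5 = 4.1875 in²; tension across gage: (6.5 − 2×1)×0.5 = 2.25 in². R_n = min(0.6×65×4.1875, 0.6×50×6.6875) + 1.0×65×2.25 = min(163.31, 200.63) + 146.25 = 309.56 kips. φR_n = 0.75 × 309.56 = 232.2 kips.
Governing: min(276.0, 381.2, 272.7, 319.2, 232.2) = 232.2 kips → block shear.

232.2 kips (block shear governs)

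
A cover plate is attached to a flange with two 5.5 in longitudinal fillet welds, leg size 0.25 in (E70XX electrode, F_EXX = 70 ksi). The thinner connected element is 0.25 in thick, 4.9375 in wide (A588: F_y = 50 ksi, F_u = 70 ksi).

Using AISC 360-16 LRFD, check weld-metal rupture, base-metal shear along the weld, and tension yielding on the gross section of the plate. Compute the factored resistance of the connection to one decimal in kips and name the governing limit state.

55.5 kips (gross-section yield governs)

Weld metal: throat = 0.707×0.25 = 0.17675 in, L = 2×5.5 = 11 in. φR_n = 0.75 × 0.6 × 70 × 0.17675 × 11 = 61.2 kips.
Base metal shear (0.25 in plate): yield φR_n = 1.0×0.6×50×0.25×11 = 82.5 kips; rupture φR_n = 0.75×0.6×70×0.25×11 = 86.6 kips; take 82.5 kips (yield).
Tension yield (gross): A_g = 4.9375×0.25 = 1.2344 in². φR_n = 0.90 × 50 × 1.2344 = 55.5 kips.
Governing: min(61.2, 82.5, 55.5) = 55.5 kips → gross-section yield.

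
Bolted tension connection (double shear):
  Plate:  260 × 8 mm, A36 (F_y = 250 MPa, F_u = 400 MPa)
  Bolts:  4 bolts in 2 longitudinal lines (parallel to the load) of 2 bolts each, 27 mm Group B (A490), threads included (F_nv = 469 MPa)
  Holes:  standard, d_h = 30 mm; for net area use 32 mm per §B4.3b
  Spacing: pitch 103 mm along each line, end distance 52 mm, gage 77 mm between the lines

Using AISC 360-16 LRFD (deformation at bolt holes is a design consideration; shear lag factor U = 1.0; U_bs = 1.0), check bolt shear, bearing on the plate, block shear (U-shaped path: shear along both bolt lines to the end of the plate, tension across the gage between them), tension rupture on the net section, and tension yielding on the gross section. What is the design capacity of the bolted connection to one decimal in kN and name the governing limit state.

Bolt shear: A_b = π(27)²/4 = 572.56 mm². φR_n = 0.75 × 469 × 572.56 × 4 × 2 = 1611.2 kN.
Bearing (8 mm plate, F_u = 400 MPa): end bolts L_c = 52 − 30/2 = 37, R_n = min(1.2×37×8×400, 2.4×27×8×400) = 142.08 kN/bolt; interior L_c = 103 − 30 = 73, R_n = 207.36 kN/bolt. φR_n = 0.75 × (2×142.08 + 2×207.36) = 524.2 kN.
Block shear: shear path 2×[52+1×103] = 2×155 mm, A_gv = 2480, A_nv = 2×(155 − 1.5×32)×8 = 1712 mm²; tension across gage: (77 − 1×32)×8 = 360 mm². R_n = min(0.6×400×1712, 0.6×250×2480) + 1.0×400×360 = min(410.88, 372) + 144 = 516 kN. φR_n = 0.75 × 516 = 387.0 kN.
Tension rupture (net): A_n = (260 − 2×32)×8 = 1568 mm² (U = 1.0, A_e = A_n). φR_n = 0.75 × 400 × 1568 = 470.4 kN.
Tension yield (gross): A_g = 260×8 = 2080 mm². φR_n = 0.90 × 250 × 2080 = 468.0 kN.
Governing: min(1611.2, 524.2, 387.0, 470.4, 468.0) = 387.0 kN → block shear.

387.0 kN (block shear governs)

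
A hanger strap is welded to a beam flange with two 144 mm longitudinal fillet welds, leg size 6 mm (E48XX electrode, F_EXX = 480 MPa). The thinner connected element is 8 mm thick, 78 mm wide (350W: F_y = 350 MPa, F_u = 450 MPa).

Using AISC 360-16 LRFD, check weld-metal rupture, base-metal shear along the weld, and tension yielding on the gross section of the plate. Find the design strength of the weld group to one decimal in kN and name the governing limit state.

196.6 kN (gross-section yield governs)

Weld metal: throat = 0.707×6 = 4.242 mm, L = 2×144 = 288 mm. φR_n = 0.75 × 0.6 × 480 × 4.242 × 288 = 263.9 kN.
Base metal shear (8 mm plate): yield φR_n = 1.0×0.6×350×8×288 = 483.8 kN; rupture φR_n = 0.75×0.6×450×8×288 = 466.6 kN; take 466.6 kN (rupture).
Tension yield (gross): A_g = 78×8 = 624 mm². φR_n = 0.90 × 350 × 624 = 196.6 kN.
Governing: min(263.9, 466.6, 196.6) = 196.6 kN → gross-section yield.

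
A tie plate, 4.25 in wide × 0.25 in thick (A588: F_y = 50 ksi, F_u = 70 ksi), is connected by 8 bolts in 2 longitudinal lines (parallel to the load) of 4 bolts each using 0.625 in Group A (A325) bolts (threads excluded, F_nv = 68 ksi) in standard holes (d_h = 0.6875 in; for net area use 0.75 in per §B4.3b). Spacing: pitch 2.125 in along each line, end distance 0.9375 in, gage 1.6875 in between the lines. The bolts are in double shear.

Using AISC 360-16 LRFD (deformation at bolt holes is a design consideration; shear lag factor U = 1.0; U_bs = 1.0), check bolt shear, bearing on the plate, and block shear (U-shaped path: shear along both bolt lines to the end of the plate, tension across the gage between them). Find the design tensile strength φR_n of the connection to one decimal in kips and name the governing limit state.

86.1 kips (block shear governs)

Bolt shear: A_b = π(0.625)²/4 = 0.3068 in². φR_n = 0.75 × 68 × 0.3068 × 8 × 2 = 250.3 kips.
Bearing (0.25 in plate, F_u = 70 ksi): end bolts L_c = 0.9375 − 0.6875/2 = 0.59375, R_n = min(1.2×0.59375×0.25×70, 2.4×0.625×0.25×70) = 12.469 kips/bolt; interior L_c = 2.125 − 0.6875 = 1.4375, R_n = 26.25 kips/bolt. φR_n = 0.75 × (2×12.469 + 6×26.25) = 136.8 kips.
Block shear: shear path 2×[0.9375+3×2.125] = 2×7.3125 in, A_gv = 3.6563, A_nv = 2×(7.3125 − 3.5×0.75)×0.25 = 2.3438 in²; tension across gage: (1.6875 − 1×0.75)×0.25 = 0.23438 in². R_n = min(0.6×70×2.3438, 0.6×50×3.6563) + 1.0×70×0.23438 = min(98.44, 109.69) + 16.407 = 114.85 kips. φR_n = 0.75 × 114.85 = 86.1 kips.
Governing: min(250.3, 136.8, 86.1) = 86.1 kips → block shear.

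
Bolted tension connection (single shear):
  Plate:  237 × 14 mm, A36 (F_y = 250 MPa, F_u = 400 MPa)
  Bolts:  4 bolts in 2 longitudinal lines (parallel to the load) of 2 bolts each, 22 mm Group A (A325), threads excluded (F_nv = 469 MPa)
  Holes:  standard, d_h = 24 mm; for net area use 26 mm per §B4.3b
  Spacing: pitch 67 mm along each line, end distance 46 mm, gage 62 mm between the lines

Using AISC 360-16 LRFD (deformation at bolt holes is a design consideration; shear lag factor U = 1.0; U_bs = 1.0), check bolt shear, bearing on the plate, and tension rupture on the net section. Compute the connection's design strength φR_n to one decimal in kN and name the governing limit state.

534.8 kN (bolt shear governs)

Bolt shear: A_b = π(22)²/4 = 380.13 mm². φR_n = 0.75 × 469 × 380.13 × 4 × 1 = 534.8 kN.
Bearing (14 mm plate, F_u = 400 MPa): end bolts L_c = 46 − 24/2 = 34, R_n = min(1.2×34×14×400, 2.4×22×14×400) = 228.48 kN/bolt; interior L_c = 67 − 24 = 43, R_n = 288.96 kN/bolt. φR_n = 0.75 × (2×228.48 + 2×288.96) = 776.2 kN.
Tension rupture (net): A_n = (237 − 2×26)×14 = 2590 mm² (U = 1.0, A_e = A_n). φR_n = 0.75 × 400 × 2590 = 777.0 kN.
Governing: min(534.8, 776.2, 777.0) = 534.8 kN → bolt shear.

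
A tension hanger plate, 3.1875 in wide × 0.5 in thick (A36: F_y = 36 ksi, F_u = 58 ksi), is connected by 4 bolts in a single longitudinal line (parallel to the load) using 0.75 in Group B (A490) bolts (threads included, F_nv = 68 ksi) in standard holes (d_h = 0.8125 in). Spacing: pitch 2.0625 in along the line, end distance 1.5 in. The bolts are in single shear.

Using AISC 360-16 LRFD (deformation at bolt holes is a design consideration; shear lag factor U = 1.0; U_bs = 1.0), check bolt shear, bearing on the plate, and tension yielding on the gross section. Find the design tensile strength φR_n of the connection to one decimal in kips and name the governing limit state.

51.6 kips (gross-section yield governs)

Bolt shear: A_b = π(0.75)²/4 = 0.44179 in². φR_n = 0.75 × 68 × 0.44179 × 4 × 1 = 90.1 kips.
Bearing (0.5 in plate, F_u = 58 ksi): end bolts L_c = 1.5 − 0.8125/2 = 1.09375, R_n = min(1.2×1.09375×0.5×58, 2.4×0.75×0.5×58) = 38.063 kips/bolt; interior L_c = 2.0625 − 0.8125 = 1.25, R_n = 43.5 kips/bolt. φR_n = 0.75 × (1×38.063 + 3×43.5) = 126.4 kips.
Tension yield (gross): A_g = 3.1875×0.5 = 1.5938 in². φR_n = 0.90 × 36 × 1.5938 = 51.6 kips.
Governing: min(90.1, 126.4, 51.6) = 51.6 kips → gross-section yield.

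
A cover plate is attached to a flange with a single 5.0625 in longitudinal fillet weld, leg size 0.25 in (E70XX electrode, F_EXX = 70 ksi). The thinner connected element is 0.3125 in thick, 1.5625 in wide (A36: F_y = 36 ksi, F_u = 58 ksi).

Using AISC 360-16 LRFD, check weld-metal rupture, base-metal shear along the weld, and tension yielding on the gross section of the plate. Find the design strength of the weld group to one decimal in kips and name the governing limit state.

15.8 kips (gross-section yield governs)

Weld metal: throat = 0.707×0.25 = 0.17675 in, L = 5.0625 in. φR_n = 0.75 × 0.6 × 70 × 0.17675 × 5.0625 = 28.2 kips.
Base metal shear (0.3125 in plate): yield φR_n = 1.0×0.6×36×0.3125×5.0625 = 34.2 kips; rupture φR_n = 0.75×0.6×58×0.3125×5.0625 = 41.3 kips; take 34.2 kips (yield).
Tension yield (gross): A_g = 1.5625×0.3125 = 0.48828 in². φR_n = 0.90 × 36 × 0.48828 = 15.8 kips.
Governing: min(28.2, 34.2, 15.8) = 15.8 kips → gross-section yield.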